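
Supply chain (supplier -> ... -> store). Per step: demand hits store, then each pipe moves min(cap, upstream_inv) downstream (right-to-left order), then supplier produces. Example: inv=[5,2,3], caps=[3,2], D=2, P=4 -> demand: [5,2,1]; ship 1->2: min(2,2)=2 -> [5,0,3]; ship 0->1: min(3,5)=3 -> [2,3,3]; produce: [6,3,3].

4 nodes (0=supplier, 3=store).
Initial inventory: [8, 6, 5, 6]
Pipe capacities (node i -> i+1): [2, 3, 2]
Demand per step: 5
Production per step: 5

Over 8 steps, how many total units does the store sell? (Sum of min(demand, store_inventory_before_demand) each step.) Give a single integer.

Answer: 20

Derivation:
Step 1: sold=5 (running total=5) -> [11 5 6 3]
Step 2: sold=3 (running total=8) -> [14 4 7 2]
Step 3: sold=2 (running total=10) -> [17 3 8 2]
Step 4: sold=2 (running total=12) -> [20 2 9 2]
Step 5: sold=2 (running total=14) -> [23 2 9 2]
Step 6: sold=2 (running total=16) -> [26 2 9 2]
Step 7: sold=2 (running total=18) -> [29 2 9 2]
Step 8: sold=2 (running total=20) -> [32 2 9 2]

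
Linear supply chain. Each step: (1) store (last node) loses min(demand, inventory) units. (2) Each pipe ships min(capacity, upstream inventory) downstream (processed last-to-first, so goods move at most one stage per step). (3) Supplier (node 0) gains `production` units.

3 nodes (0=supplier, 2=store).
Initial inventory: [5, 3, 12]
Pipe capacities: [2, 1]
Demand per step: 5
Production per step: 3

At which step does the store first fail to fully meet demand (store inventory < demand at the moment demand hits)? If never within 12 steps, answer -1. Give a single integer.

Step 1: demand=5,sold=5 ship[1->2]=1 ship[0->1]=2 prod=3 -> [6 4 8]
Step 2: demand=5,sold=5 ship[1->2]=1 ship[0->1]=2 prod=3 -> [7 5 4]
Step 3: demand=5,sold=4 ship[1->2]=1 ship[0->1]=2 prod=3 -> [8 6 1]
Step 4: demand=5,sold=1 ship[1->2]=1 ship[0->1]=2 prod=3 -> [9 7 1]
Step 5: demand=5,sold=1 ship[1->2]=1 ship[0->1]=2 prod=3 -> [10 8 1]
Step 6: demand=5,sold=1 ship[1->2]=1 ship[0->1]=2 prod=3 -> [11 9 1]
Step 7: demand=5,sold=1 ship[1->2]=1 ship[0->1]=2 prod=3 -> [12 10 1]
Step 8: demand=5,sold=1 ship[1->2]=1 ship[0->1]=2 prod=3 -> [13 11 1]
Step 9: demand=5,sold=1 ship[1->2]=1 ship[0->1]=2 prod=3 -> [14 12 1]
Step 10: demand=5,sold=1 ship[1->2]=1 ship[0->1]=2 prod=3 -> [15 13 1]
Step 11: demand=5,sold=1 ship[1->2]=1 ship[0->1]=2 prod=3 -> [16 14 1]
Step 12: demand=5,sold=1 ship[1->2]=1 ship[0->1]=2 prod=3 -> [17 15 1]
First stockout at step 3

3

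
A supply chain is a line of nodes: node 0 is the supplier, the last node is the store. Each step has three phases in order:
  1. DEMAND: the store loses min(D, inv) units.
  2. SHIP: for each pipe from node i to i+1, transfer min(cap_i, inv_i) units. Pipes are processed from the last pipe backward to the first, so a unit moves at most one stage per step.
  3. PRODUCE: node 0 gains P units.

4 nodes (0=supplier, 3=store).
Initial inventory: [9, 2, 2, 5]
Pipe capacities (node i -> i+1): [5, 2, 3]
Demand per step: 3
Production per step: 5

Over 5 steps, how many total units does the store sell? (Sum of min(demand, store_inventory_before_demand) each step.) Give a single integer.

Step 1: sold=3 (running total=3) -> [9 5 2 4]
Step 2: sold=3 (running total=6) -> [9 8 2 3]
Step 3: sold=3 (running total=9) -> [9 11 2 2]
Step 4: sold=2 (running total=11) -> [9 14 2 2]
Step 5: sold=2 (running total=13) -> [9 17 2 2]

Answer: 13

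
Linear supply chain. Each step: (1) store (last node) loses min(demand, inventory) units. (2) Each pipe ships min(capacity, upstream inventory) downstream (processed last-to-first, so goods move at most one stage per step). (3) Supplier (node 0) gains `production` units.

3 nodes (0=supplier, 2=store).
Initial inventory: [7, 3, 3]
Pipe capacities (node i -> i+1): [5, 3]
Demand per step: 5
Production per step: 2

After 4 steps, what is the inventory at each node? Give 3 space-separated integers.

Step 1: demand=5,sold=3 ship[1->2]=3 ship[0->1]=5 prod=2 -> inv=[4 5 3]
Step 2: demand=5,sold=3 ship[1->2]=3 ship[0->1]=4 prod=2 -> inv=[2 6 3]
Step 3: demand=5,sold=3 ship[1->2]=3 ship[0->1]=2 prod=2 -> inv=[2 5 3]
Step 4: demand=5,sold=3 ship[1->2]=3 ship[0->1]=2 prod=2 -> inv=[2 4 3]

2 4 3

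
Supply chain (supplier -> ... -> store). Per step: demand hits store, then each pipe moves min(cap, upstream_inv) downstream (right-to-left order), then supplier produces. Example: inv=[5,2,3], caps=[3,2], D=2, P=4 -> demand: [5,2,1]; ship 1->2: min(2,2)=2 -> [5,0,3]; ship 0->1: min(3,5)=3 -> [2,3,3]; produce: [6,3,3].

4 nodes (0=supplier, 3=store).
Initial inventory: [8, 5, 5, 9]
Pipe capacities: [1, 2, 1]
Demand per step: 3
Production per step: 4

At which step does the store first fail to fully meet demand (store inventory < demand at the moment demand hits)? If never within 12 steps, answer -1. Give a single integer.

Step 1: demand=3,sold=3 ship[2->3]=1 ship[1->2]=2 ship[0->1]=1 prod=4 -> [11 4 6 7]
Step 2: demand=3,sold=3 ship[2->3]=1 ship[1->2]=2 ship[0->1]=1 prod=4 -> [14 3 7 5]
Step 3: demand=3,sold=3 ship[2->3]=1 ship[1->2]=2 ship[0->1]=1 prod=4 -> [17 2 8 3]
Step 4: demand=3,sold=3 ship[2->3]=1 ship[1->2]=2 ship[0->1]=1 prod=4 -> [20 1 9 1]
Step 5: demand=3,sold=1 ship[2->3]=1 ship[1->2]=1 ship[0->1]=1 prod=4 -> [23 1 9 1]
Step 6: demand=3,sold=1 ship[2->3]=1 ship[1->2]=1 ship[0->1]=1 prod=4 -> [26 1 9 1]
Step 7: demand=3,sold=1 ship[2->3]=1 ship[1->2]=1 ship[0->1]=1 prod=4 -> [29 1 9 1]
Step 8: demand=3,sold=1 ship[2->3]=1 ship[1->2]=1 ship[0->1]=1 prod=4 -> [32 1 9 1]
Step 9: demand=3,sold=1 ship[2->3]=1 ship[1->2]=1 ship[0->1]=1 prod=4 -> [35 1 9 1]
Step 10: demand=3,sold=1 ship[2->3]=1 ship[1->2]=1 ship[0->1]=1 prod=4 -> [38 1 9 1]
Step 11: demand=3,sold=1 ship[2->3]=1 ship[1->2]=1 ship[0->1]=1 prod=4 -> [41 1 9 1]
Step 12: demand=3,sold=1 ship[2->3]=1 ship[1->2]=1 ship[0->1]=1 prod=4 -> [44 1 9 1]
First stockout at step 5

5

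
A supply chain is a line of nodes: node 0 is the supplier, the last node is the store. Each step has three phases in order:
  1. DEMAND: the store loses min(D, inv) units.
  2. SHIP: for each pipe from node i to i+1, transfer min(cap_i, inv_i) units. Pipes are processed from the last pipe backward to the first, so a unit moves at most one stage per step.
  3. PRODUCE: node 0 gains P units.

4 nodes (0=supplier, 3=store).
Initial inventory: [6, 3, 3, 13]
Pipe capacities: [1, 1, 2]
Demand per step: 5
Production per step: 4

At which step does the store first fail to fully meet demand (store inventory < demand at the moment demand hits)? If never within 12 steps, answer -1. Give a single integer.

Step 1: demand=5,sold=5 ship[2->3]=2 ship[1->2]=1 ship[0->1]=1 prod=4 -> [9 3 2 10]
Step 2: demand=5,sold=5 ship[2->3]=2 ship[1->2]=1 ship[0->1]=1 prod=4 -> [12 3 1 7]
Step 3: demand=5,sold=5 ship[2->3]=1 ship[1->2]=1 ship[0->1]=1 prod=4 -> [15 3 1 3]
Step 4: demand=5,sold=3 ship[2->3]=1 ship[1->2]=1 ship[0->1]=1 prod=4 -> [18 3 1 1]
Step 5: demand=5,sold=1 ship[2->3]=1 ship[1->2]=1 ship[0->1]=1 prod=4 -> [21 3 1 1]
Step 6: demand=5,sold=1 ship[2->3]=1 ship[1->2]=1 ship[0->1]=1 prod=4 -> [24 3 1 1]
Step 7: demand=5,sold=1 ship[2->3]=1 ship[1->2]=1 ship[0->1]=1 prod=4 -> [27 3 1 1]
Step 8: demand=5,sold=1 ship[2->3]=1 ship[1->2]=1 ship[0->1]=1 prod=4 -> [30 3 1 1]
Step 9: demand=5,sold=1 ship[2->3]=1 ship[1->2]=1 ship[0->1]=1 prod=4 -> [33 3 1 1]
Step 10: demand=5,sold=1 ship[2->3]=1 ship[1->2]=1 ship[0->1]=1 prod=4 -> [36 3 1 1]
Step 11: demand=5,sold=1 ship[2->3]=1 ship[1->2]=1 ship[0->1]=1 prod=4 -> [39 3 1 1]
Step 12: demand=5,sold=1 ship[2->3]=1 ship[1->2]=1 ship[0->1]=1 prod=4 -> [42 3 1 1]
First stockout at step 4

4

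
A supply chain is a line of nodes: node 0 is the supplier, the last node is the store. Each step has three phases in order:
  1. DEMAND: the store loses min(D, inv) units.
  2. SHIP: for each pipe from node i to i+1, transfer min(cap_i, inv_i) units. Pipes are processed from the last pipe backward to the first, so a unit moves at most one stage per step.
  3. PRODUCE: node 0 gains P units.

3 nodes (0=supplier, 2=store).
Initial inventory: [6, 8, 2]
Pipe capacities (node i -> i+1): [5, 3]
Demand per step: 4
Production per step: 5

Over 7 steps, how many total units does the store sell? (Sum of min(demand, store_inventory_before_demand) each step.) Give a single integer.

Answer: 20

Derivation:
Step 1: sold=2 (running total=2) -> [6 10 3]
Step 2: sold=3 (running total=5) -> [6 12 3]
Step 3: sold=3 (running total=8) -> [6 14 3]
Step 4: sold=3 (running total=11) -> [6 16 3]
Step 5: sold=3 (running total=14) -> [6 18 3]
Step 6: sold=3 (running total=17) -> [6 20 3]
Step 7: sold=3 (running total=20) -> [6 22 3]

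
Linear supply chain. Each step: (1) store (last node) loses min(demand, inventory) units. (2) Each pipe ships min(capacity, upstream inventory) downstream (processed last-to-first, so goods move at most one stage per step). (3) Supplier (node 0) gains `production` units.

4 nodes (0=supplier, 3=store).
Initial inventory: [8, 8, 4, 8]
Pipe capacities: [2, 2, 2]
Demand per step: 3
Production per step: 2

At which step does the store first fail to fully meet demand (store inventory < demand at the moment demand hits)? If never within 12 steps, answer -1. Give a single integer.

Step 1: demand=3,sold=3 ship[2->3]=2 ship[1->2]=2 ship[0->1]=2 prod=2 -> [8 8 4 7]
Step 2: demand=3,sold=3 ship[2->3]=2 ship[1->2]=2 ship[0->1]=2 prod=2 -> [8 8 4 6]
Step 3: demand=3,sold=3 ship[2->3]=2 ship[1->2]=2 ship[0->1]=2 prod=2 -> [8 8 4 5]
Step 4: demand=3,sold=3 ship[2->3]=2 ship[1->2]=2 ship[0->1]=2 prod=2 -> [8 8 4 4]
Step 5: demand=3,sold=3 ship[2->3]=2 ship[1->2]=2 ship[0->1]=2 prod=2 -> [8 8 4 3]
Step 6: demand=3,sold=3 ship[2->3]=2 ship[1->2]=2 ship[0->1]=2 prod=2 -> [8 8 4 2]
Step 7: demand=3,sold=2 ship[2->3]=2 ship[1->2]=2 ship[0->1]=2 prod=2 -> [8 8 4 2]
Step 8: demand=3,sold=2 ship[2->3]=2 ship[1->2]=2 ship[0->1]=2 prod=2 -> [8 8 4 2]
Step 9: demand=3,sold=2 ship[2->3]=2 ship[1->2]=2 ship[0->1]=2 prod=2 -> [8 8 4 2]
Step 10: demand=3,sold=2 ship[2->3]=2 ship[1->2]=2 ship[0->1]=2 prod=2 -> [8 8 4 2]
Step 11: demand=3,sold=2 ship[2->3]=2 ship[1->2]=2 ship[0->1]=2 prod=2 -> [8 8 4 2]
Step 12: demand=3,sold=2 ship[2->3]=2 ship[1->2]=2 ship[0->1]=2 prod=2 -> [8 8 4 2]
First stockout at step 7

7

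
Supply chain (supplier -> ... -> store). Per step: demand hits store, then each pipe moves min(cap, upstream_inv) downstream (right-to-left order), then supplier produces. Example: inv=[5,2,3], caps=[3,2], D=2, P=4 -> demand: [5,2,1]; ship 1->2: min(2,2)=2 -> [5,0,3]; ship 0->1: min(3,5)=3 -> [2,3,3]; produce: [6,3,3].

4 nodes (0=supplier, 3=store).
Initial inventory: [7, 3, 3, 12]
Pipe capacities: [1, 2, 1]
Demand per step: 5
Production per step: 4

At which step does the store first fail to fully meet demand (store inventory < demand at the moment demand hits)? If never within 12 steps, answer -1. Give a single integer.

Step 1: demand=5,sold=5 ship[2->3]=1 ship[1->2]=2 ship[0->1]=1 prod=4 -> [10 2 4 8]
Step 2: demand=5,sold=5 ship[2->3]=1 ship[1->2]=2 ship[0->1]=1 prod=4 -> [13 1 5 4]
Step 3: demand=5,sold=4 ship[2->3]=1 ship[1->2]=1 ship[0->1]=1 prod=4 -> [16 1 5 1]
Step 4: demand=5,sold=1 ship[2->3]=1 ship[1->2]=1 ship[0->1]=1 prod=4 -> [19 1 5 1]
Step 5: demand=5,sold=1 ship[2->3]=1 ship[1->2]=1 ship[0->1]=1 prod=4 -> [22 1 5 1]
Step 6: demand=5,sold=1 ship[2->3]=1 ship[1->2]=1 ship[0->1]=1 prod=4 -> [25 1 5 1]
Step 7: demand=5,sold=1 ship[2->3]=1 ship[1->2]=1 ship[0->1]=1 prod=4 -> [28 1 5 1]
Step 8: demand=5,sold=1 ship[2->3]=1 ship[1->2]=1 ship[0->1]=1 prod=4 -> [31 1 5 1]
Step 9: demand=5,sold=1 ship[2->3]=1 ship[1->2]=1 ship[0->1]=1 prod=4 -> [34 1 5 1]
Step 10: demand=5,sold=1 ship[2->3]=1 ship[1->2]=1 ship[0->1]=1 prod=4 -> [37 1 5 1]
Step 11: demand=5,sold=1 ship[2->3]=1 ship[1->2]=1 ship[0->1]=1 prod=4 -> [40 1 5 1]
Step 12: demand=5,sold=1 ship[2->3]=1 ship[1->2]=1 ship[0->1]=1 prod=4 -> [43 1 5 1]
First stockout at step 3

3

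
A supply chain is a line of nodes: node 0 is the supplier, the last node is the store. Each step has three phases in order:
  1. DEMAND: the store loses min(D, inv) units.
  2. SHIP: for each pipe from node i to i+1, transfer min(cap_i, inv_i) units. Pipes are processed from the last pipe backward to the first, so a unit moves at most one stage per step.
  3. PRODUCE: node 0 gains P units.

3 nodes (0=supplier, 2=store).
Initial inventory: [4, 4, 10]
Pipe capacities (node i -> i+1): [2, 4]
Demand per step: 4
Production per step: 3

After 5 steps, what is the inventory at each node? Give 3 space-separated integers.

Step 1: demand=4,sold=4 ship[1->2]=4 ship[0->1]=2 prod=3 -> inv=[5 2 10]
Step 2: demand=4,sold=4 ship[1->2]=2 ship[0->1]=2 prod=3 -> inv=[6 2 8]
Step 3: demand=4,sold=4 ship[1->2]=2 ship[0->1]=2 prod=3 -> inv=[7 2 6]
Step 4: demand=4,sold=4 ship[1->2]=2 ship[0->1]=2 prod=3 -> inv=[8 2 4]
Step 5: demand=4,sold=4 ship[1->2]=2 ship[0->1]=2 prod=3 -> inv=[9 2 2]

9 2 2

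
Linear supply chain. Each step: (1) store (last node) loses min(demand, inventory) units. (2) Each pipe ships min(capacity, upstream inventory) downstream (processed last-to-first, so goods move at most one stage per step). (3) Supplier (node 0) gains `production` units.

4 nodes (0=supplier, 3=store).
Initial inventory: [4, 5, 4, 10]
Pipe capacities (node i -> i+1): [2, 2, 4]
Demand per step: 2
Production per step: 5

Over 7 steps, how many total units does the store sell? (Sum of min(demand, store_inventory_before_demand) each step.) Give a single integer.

Step 1: sold=2 (running total=2) -> [7 5 2 12]
Step 2: sold=2 (running total=4) -> [10 5 2 12]
Step 3: sold=2 (running total=6) -> [13 5 2 12]
Step 4: sold=2 (running total=8) -> [16 5 2 12]
Step 5: sold=2 (running total=10) -> [19 5 2 12]
Step 6: sold=2 (running total=12) -> [22 5 2 12]
Step 7: sold=2 (running total=14) -> [25 5 2 12]

Answer: 14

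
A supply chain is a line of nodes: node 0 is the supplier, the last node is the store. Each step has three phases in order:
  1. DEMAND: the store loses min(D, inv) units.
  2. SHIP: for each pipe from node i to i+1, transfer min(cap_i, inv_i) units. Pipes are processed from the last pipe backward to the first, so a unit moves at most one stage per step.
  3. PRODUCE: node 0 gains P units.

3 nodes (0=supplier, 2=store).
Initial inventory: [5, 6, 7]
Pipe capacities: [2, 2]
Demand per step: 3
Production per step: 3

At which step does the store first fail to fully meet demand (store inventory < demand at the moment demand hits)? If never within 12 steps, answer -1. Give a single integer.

Step 1: demand=3,sold=3 ship[1->2]=2 ship[0->1]=2 prod=3 -> [6 6 6]
Step 2: demand=3,sold=3 ship[1->2]=2 ship[0->1]=2 prod=3 -> [7 6 5]
Step 3: demand=3,sold=3 ship[1->2]=2 ship[0->1]=2 prod=3 -> [8 6 4]
Step 4: demand=3,sold=3 ship[1->2]=2 ship[0->1]=2 prod=3 -> [9 6 3]
Step 5: demand=3,sold=3 ship[1->2]=2 ship[0->1]=2 prod=3 -> [10 6 2]
Step 6: demand=3,sold=2 ship[1->2]=2 ship[0->1]=2 prod=3 -> [11 6 2]
Step 7: demand=3,sold=2 ship[1->2]=2 ship[0->1]=2 prod=3 -> [12 6 2]
Step 8: demand=3,sold=2 ship[1->2]=2 ship[0->1]=2 prod=3 -> [13 6 2]
Step 9: demand=3,sold=2 ship[1->2]=2 ship[0->1]=2 prod=3 -> [14 6 2]
Step 10: demand=3,sold=2 ship[1->2]=2 ship[0->1]=2 prod=3 -> [15 6 2]
Step 11: demand=3,sold=2 ship[1->2]=2 ship[0->1]=2 prod=3 -> [16 6 2]
Step 12: demand=3,sold=2 ship[1->2]=2 ship[0->1]=2 prod=3 -> [17 6 2]
First stockout at step 6

6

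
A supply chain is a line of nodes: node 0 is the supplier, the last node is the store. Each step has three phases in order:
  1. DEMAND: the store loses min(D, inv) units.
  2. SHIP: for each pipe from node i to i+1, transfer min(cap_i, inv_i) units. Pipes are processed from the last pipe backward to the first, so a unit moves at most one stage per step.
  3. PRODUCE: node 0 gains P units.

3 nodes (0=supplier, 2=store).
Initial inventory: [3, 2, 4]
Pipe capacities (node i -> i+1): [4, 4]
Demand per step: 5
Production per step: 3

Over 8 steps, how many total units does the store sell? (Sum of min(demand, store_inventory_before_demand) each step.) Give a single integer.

Step 1: sold=4 (running total=4) -> [3 3 2]
Step 2: sold=2 (running total=6) -> [3 3 3]
Step 3: sold=3 (running total=9) -> [3 3 3]
Step 4: sold=3 (running total=12) -> [3 3 3]
Step 5: sold=3 (running total=15) -> [3 3 3]
Step 6: sold=3 (running total=18) -> [3 3 3]
Step 7: sold=3 (running total=21) -> [3 3 3]
Step 8: sold=3 (running total=24) -> [3 3 3]

Answer: 24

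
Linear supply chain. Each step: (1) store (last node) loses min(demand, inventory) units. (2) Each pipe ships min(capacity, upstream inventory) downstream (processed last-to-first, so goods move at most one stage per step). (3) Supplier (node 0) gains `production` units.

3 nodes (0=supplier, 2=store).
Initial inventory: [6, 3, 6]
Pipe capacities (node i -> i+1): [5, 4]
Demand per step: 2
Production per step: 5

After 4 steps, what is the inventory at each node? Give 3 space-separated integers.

Step 1: demand=2,sold=2 ship[1->2]=3 ship[0->1]=5 prod=5 -> inv=[6 5 7]
Step 2: demand=2,sold=2 ship[1->2]=4 ship[0->1]=5 prod=5 -> inv=[6 6 9]
Step 3: demand=2,sold=2 ship[1->2]=4 ship[0->1]=5 prod=5 -> inv=[6 7 11]
Step 4: demand=2,sold=2 ship[1->2]=4 ship[0->1]=5 prod=5 -> inv=[6 8 13]

6 8 13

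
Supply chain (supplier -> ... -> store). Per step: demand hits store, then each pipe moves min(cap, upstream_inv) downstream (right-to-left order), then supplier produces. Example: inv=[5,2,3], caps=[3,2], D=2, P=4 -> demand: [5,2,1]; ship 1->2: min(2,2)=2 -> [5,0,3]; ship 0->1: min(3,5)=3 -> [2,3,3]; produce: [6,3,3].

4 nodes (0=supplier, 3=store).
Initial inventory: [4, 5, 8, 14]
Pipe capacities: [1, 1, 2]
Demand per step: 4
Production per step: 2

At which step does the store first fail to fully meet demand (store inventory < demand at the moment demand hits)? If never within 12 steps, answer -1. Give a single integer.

Step 1: demand=4,sold=4 ship[2->3]=2 ship[1->2]=1 ship[0->1]=1 prod=2 -> [5 5 7 12]
Step 2: demand=4,sold=4 ship[2->3]=2 ship[1->2]=1 ship[0->1]=1 prod=2 -> [6 5 6 10]
Step 3: demand=4,sold=4 ship[2->3]=2 ship[1->2]=1 ship[0->1]=1 prod=2 -> [7 5 5 8]
Step 4: demand=4,sold=4 ship[2->3]=2 ship[1->2]=1 ship[0->1]=1 prod=2 -> [8 5 4 6]
Step 5: demand=4,sold=4 ship[2->3]=2 ship[1->2]=1 ship[0->1]=1 prod=2 -> [9 5 3 4]
Step 6: demand=4,sold=4 ship[2->3]=2 ship[1->2]=1 ship[0->1]=1 prod=2 -> [10 5 2 2]
Step 7: demand=4,sold=2 ship[2->3]=2 ship[1->2]=1 ship[0->1]=1 prod=2 -> [11 5 1 2]
Step 8: demand=4,sold=2 ship[2->3]=1 ship[1->2]=1 ship[0->1]=1 prod=2 -> [12 5 1 1]
Step 9: demand=4,sold=1 ship[2->3]=1 ship[1->2]=1 ship[0->1]=1 prod=2 -> [13 5 1 1]
Step 10: demand=4,sold=1 ship[2->3]=1 ship[1->2]=1 ship[0->1]=1 prod=2 -> [14 5 1 1]
Step 11: demand=4,sold=1 ship[2->3]=1 ship[1->2]=1 ship[0->1]=1 prod=2 -> [15 5 1 1]
Step 12: demand=4,sold=1 ship[2->3]=1 ship[1->2]=1 ship[0->1]=1 prod=2 -> [16 5 1 1]
First stockout at step 7

7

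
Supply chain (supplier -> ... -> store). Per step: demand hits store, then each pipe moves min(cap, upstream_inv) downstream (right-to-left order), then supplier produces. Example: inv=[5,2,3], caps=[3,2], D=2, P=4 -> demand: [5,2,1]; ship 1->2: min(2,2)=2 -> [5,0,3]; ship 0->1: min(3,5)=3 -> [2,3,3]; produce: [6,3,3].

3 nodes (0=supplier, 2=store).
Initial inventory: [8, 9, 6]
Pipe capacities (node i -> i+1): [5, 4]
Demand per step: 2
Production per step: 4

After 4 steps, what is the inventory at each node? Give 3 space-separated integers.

Step 1: demand=2,sold=2 ship[1->2]=4 ship[0->1]=5 prod=4 -> inv=[7 10 8]
Step 2: demand=2,sold=2 ship[1->2]=4 ship[0->1]=5 prod=4 -> inv=[6 11 10]
Step 3: demand=2,sold=2 ship[1->2]=4 ship[0->1]=5 prod=4 -> inv=[5 12 12]
Step 4: demand=2,sold=2 ship[1->2]=4 ship[0->1]=5 prod=4 -> inv=[4 13 14]

4 13 14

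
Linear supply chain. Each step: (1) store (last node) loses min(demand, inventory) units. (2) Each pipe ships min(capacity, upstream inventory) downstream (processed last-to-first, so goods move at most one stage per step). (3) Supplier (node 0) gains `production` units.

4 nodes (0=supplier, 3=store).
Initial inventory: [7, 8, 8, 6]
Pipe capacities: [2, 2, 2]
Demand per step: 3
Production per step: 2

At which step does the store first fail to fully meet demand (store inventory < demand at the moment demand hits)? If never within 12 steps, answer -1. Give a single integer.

Step 1: demand=3,sold=3 ship[2->3]=2 ship[1->2]=2 ship[0->1]=2 prod=2 -> [7 8 8 5]
Step 2: demand=3,sold=3 ship[2->3]=2 ship[1->2]=2 ship[0->1]=2 prod=2 -> [7 8 8 4]
Step 3: demand=3,sold=3 ship[2->3]=2 ship[1->2]=2 ship[0->1]=2 prod=2 -> [7 8 8 3]
Step 4: demand=3,sold=3 ship[2->3]=2 ship[1->2]=2 ship[0->1]=2 prod=2 -> [7 8 8 2]
Step 5: demand=3,sold=2 ship[2->3]=2 ship[1->2]=2 ship[0->1]=2 prod=2 -> [7 8 8 2]
Step 6: demand=3,sold=2 ship[2->3]=2 ship[1->2]=2 ship[0->1]=2 prod=2 -> [7 8 8 2]
Step 7: demand=3,sold=2 ship[2->3]=2 ship[1->2]=2 ship[0->1]=2 prod=2 -> [7 8 8 2]
Step 8: demand=3,sold=2 ship[2->3]=2 ship[1->2]=2 ship[0->1]=2 prod=2 -> [7 8 8 2]
Step 9: demand=3,sold=2 ship[2->3]=2 ship[1->2]=2 ship[0->1]=2 prod=2 -> [7 8 8 2]
Step 10: demand=3,sold=2 ship[2->3]=2 ship[1->2]=2 ship[0->1]=2 prod=2 -> [7 8 8 2]
Step 11: demand=3,sold=2 ship[2->3]=2 ship[1->2]=2 ship[0->1]=2 prod=2 -> [7 8 8 2]
Step 12: demand=3,sold=2 ship[2->3]=2 ship[1->2]=2 ship[0->1]=2 prod=2 -> [7 8 8 2]
First stockout at step 5

5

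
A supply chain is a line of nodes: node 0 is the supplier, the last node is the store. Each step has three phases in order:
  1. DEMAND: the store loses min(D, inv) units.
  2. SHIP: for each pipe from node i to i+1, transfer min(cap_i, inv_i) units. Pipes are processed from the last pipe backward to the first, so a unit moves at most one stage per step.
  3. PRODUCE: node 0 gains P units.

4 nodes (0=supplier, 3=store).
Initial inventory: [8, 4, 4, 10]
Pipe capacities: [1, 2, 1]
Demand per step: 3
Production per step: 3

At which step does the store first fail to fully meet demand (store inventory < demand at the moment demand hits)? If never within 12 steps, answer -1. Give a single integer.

Step 1: demand=3,sold=3 ship[2->3]=1 ship[1->2]=2 ship[0->1]=1 prod=3 -> [10 3 5 8]
Step 2: demand=3,sold=3 ship[2->3]=1 ship[1->2]=2 ship[0->1]=1 prod=3 -> [12 2 6 6]
Step 3: demand=3,sold=3 ship[2->3]=1 ship[1->2]=2 ship[0->1]=1 prod=3 -> [14 1 7 4]
Step 4: demand=3,sold=3 ship[2->3]=1 ship[1->2]=1 ship[0->1]=1 prod=3 -> [16 1 7 2]
Step 5: demand=3,sold=2 ship[2->3]=1 ship[1->2]=1 ship[0->1]=1 prod=3 -> [18 1 7 1]
Step 6: demand=3,sold=1 ship[2->3]=1 ship[1->2]=1 ship[0->1]=1 prod=3 -> [20 1 7 1]
Step 7: demand=3,sold=1 ship[2->3]=1 ship[1->2]=1 ship[0->1]=1 prod=3 -> [22 1 7 1]
Step 8: demand=3,sold=1 ship[2->3]=1 ship[1->2]=1 ship[0->1]=1 prod=3 -> [24 1 7 1]
Step 9: demand=3,sold=1 ship[2->3]=1 ship[1->2]=1 ship[0->1]=1 prod=3 -> [26 1 7 1]
Step 10: demand=3,sold=1 ship[2->3]=1 ship[1->2]=1 ship[0->1]=1 prod=3 -> [28 1 7 1]
Step 11: demand=3,sold=1 ship[2->3]=1 ship[1->2]=1 ship[0->1]=1 prod=3 -> [30 1 7 1]
Step 12: demand=3,sold=1 ship[2->3]=1 ship[1->2]=1 ship[0->1]=1 prod=3 -> [32 1 7 1]
First stockout at step 5

5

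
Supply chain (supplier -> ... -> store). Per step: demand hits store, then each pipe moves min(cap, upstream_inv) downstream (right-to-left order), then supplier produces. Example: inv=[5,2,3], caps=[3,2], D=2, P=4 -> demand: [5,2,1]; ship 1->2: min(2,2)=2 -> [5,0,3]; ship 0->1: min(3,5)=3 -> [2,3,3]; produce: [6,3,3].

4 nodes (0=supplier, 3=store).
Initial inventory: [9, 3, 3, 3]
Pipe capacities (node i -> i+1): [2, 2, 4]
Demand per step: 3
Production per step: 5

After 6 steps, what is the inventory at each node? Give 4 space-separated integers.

Step 1: demand=3,sold=3 ship[2->3]=3 ship[1->2]=2 ship[0->1]=2 prod=5 -> inv=[12 3 2 3]
Step 2: demand=3,sold=3 ship[2->3]=2 ship[1->2]=2 ship[0->1]=2 prod=5 -> inv=[15 3 2 2]
Step 3: demand=3,sold=2 ship[2->3]=2 ship[1->2]=2 ship[0->1]=2 prod=5 -> inv=[18 3 2 2]
Step 4: demand=3,sold=2 ship[2->3]=2 ship[1->2]=2 ship[0->1]=2 prod=5 -> inv=[21 3 2 2]
Step 5: demand=3,sold=2 ship[2->3]=2 ship[1->2]=2 ship[0->1]=2 prod=5 -> inv=[24 3 2 2]
Step 6: demand=3,sold=2 ship[2->3]=2 ship[1->2]=2 ship[0->1]=2 prod=5 -> inv=[27 3 2 2]

27 3 2 2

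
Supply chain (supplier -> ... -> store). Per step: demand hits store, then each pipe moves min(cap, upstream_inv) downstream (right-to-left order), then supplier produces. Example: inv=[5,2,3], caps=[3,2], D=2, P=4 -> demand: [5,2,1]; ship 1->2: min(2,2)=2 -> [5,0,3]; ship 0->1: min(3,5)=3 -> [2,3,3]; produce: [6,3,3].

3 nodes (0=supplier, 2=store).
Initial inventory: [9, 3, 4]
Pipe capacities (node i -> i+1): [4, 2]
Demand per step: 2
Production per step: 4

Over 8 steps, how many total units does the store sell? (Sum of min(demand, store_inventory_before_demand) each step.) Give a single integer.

Answer: 16

Derivation:
Step 1: sold=2 (running total=2) -> [9 5 4]
Step 2: sold=2 (running total=4) -> [9 7 4]
Step 3: sold=2 (running total=6) -> [9 9 4]
Step 4: sold=2 (running total=8) -> [9 11 4]
Step 5: sold=2 (running total=10) -> [9 13 4]
Step 6: sold=2 (running total=12) -> [9 15 4]
Step 7: sold=2 (running total=14) -> [9 17 4]
Step 8: sold=2 (running total=16) -> [9 19 4]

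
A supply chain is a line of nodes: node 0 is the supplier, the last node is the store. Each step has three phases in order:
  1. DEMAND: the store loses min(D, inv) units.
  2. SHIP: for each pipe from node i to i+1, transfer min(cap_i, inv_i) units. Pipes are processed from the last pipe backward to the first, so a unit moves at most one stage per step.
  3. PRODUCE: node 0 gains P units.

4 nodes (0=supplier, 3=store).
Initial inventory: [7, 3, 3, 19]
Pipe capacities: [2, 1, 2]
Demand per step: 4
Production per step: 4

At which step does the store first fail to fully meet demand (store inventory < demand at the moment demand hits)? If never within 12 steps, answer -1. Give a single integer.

Step 1: demand=4,sold=4 ship[2->3]=2 ship[1->2]=1 ship[0->1]=2 prod=4 -> [9 4 2 17]
Step 2: demand=4,sold=4 ship[2->3]=2 ship[1->2]=1 ship[0->1]=2 prod=4 -> [11 5 1 15]
Step 3: demand=4,sold=4 ship[2->3]=1 ship[1->2]=1 ship[0->1]=2 prod=4 -> [13 6 1 12]
Step 4: demand=4,sold=4 ship[2->3]=1 ship[1->2]=1 ship[0->1]=2 prod=4 -> [15 7 1 9]
Step 5: demand=4,sold=4 ship[2->3]=1 ship[1->2]=1 ship[0->1]=2 prod=4 -> [17 8 1 6]
Step 6: demand=4,sold=4 ship[2->3]=1 ship[1->2]=1 ship[0->1]=2 prod=4 -> [19 9 1 3]
Step 7: demand=4,sold=3 ship[2->3]=1 ship[1->2]=1 ship[0->1]=2 prod=4 -> [21 10 1 1]
Step 8: demand=4,sold=1 ship[2->3]=1 ship[1->2]=1 ship[0->1]=2 prod=4 -> [23 11 1 1]
Step 9: demand=4,sold=1 ship[2->3]=1 ship[1->2]=1 ship[0->1]=2 prod=4 -> [25 12 1 1]
Step 10: demand=4,sold=1 ship[2->3]=1 ship[1->2]=1 ship[0->1]=2 prod=4 -> [27 13 1 1]
Step 11: demand=4,sold=1 ship[2->3]=1 ship[1->2]=1 ship[0->1]=2 prod=4 -> [29 14 1 1]
Step 12: demand=4,sold=1 ship[2->3]=1 ship[1->2]=1 ship[0->1]=2 prod=4 -> [31 15 1 1]
First stockout at step 7

7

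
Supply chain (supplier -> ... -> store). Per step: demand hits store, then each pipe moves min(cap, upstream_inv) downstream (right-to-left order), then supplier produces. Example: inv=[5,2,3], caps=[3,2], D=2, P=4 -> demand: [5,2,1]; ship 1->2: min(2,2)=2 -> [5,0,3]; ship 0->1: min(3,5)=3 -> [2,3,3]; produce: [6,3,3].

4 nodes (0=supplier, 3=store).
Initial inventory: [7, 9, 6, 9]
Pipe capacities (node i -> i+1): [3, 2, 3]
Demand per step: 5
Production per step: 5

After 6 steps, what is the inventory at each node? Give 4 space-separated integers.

Step 1: demand=5,sold=5 ship[2->3]=3 ship[1->2]=2 ship[0->1]=3 prod=5 -> inv=[9 10 5 7]
Step 2: demand=5,sold=5 ship[2->3]=3 ship[1->2]=2 ship[0->1]=3 prod=5 -> inv=[11 11 4 5]
Step 3: demand=5,sold=5 ship[2->3]=3 ship[1->2]=2 ship[0->1]=3 prod=5 -> inv=[13 12 3 3]
Step 4: demand=5,sold=3 ship[2->3]=3 ship[1->2]=2 ship[0->1]=3 prod=5 -> inv=[15 13 2 3]
Step 5: demand=5,sold=3 ship[2->3]=2 ship[1->2]=2 ship[0->1]=3 prod=5 -> inv=[17 14 2 2]
Step 6: demand=5,sold=2 ship[2->3]=2 ship[1->2]=2 ship[0->1]=3 prod=5 -> inv=[19 15 2 2]

19 15 2 2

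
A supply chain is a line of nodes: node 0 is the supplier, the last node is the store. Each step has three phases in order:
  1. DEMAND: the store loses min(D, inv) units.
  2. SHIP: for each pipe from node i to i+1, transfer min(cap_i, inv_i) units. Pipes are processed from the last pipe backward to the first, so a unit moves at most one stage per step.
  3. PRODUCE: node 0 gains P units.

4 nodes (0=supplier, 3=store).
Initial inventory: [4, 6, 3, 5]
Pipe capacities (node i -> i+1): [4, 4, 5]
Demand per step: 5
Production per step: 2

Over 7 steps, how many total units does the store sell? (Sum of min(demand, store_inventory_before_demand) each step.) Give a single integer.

Step 1: sold=5 (running total=5) -> [2 6 4 3]
Step 2: sold=3 (running total=8) -> [2 4 4 4]
Step 3: sold=4 (running total=12) -> [2 2 4 4]
Step 4: sold=4 (running total=16) -> [2 2 2 4]
Step 5: sold=4 (running total=20) -> [2 2 2 2]
Step 6: sold=2 (running total=22) -> [2 2 2 2]
Step 7: sold=2 (running total=24) -> [2 2 2 2]

Answer: 24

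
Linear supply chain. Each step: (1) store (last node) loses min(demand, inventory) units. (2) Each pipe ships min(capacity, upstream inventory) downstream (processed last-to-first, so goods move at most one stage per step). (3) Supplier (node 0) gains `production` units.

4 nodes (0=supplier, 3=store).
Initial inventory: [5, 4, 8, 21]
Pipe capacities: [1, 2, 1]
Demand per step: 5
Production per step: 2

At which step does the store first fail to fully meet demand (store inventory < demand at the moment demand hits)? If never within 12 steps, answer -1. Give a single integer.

Step 1: demand=5,sold=5 ship[2->3]=1 ship[1->2]=2 ship[0->1]=1 prod=2 -> [6 3 9 17]
Step 2: demand=5,sold=5 ship[2->3]=1 ship[1->2]=2 ship[0->1]=1 prod=2 -> [7 2 10 13]
Step 3: demand=5,sold=5 ship[2->3]=1 ship[1->2]=2 ship[0->1]=1 prod=2 -> [8 1 11 9]
Step 4: demand=5,sold=5 ship[2->3]=1 ship[1->2]=1 ship[0->1]=1 prod=2 -> [9 1 11 5]
Step 5: demand=5,sold=5 ship[2->3]=1 ship[1->2]=1 ship[0->1]=1 prod=2 -> [10 1 11 1]
Step 6: demand=5,sold=1 ship[2->3]=1 ship[1->2]=1 ship[0->1]=1 prod=2 -> [11 1 11 1]
Step 7: demand=5,sold=1 ship[2->3]=1 ship[1->2]=1 ship[0->1]=1 prod=2 -> [12 1 11 1]
Step 8: demand=5,sold=1 ship[2->3]=1 ship[1->2]=1 ship[0->1]=1 prod=2 -> [13 1 11 1]
Step 9: demand=5,sold=1 ship[2->3]=1 ship[1->2]=1 ship[0->1]=1 prod=2 -> [14 1 11 1]
Step 10: demand=5,sold=1 ship[2->3]=1 ship[1->2]=1 ship[0->1]=1 prod=2 -> [15 1 11 1]
Step 11: demand=5,sold=1 ship[2->3]=1 ship[1->2]=1 ship[0->1]=1 prod=2 -> [16 1 11 1]
Step 12: demand=5,sold=1 ship[2->3]=1 ship[1->2]=1 ship[0->1]=1 prod=2 -> [17 1 11 1]
First stockout at step 6

6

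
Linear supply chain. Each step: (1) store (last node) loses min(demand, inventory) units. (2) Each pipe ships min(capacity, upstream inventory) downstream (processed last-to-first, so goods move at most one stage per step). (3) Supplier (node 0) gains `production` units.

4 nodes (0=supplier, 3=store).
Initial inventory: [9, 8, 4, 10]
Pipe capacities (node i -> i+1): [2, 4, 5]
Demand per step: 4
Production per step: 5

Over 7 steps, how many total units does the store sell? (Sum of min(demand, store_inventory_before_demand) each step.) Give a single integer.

Step 1: sold=4 (running total=4) -> [12 6 4 10]
Step 2: sold=4 (running total=8) -> [15 4 4 10]
Step 3: sold=4 (running total=12) -> [18 2 4 10]
Step 4: sold=4 (running total=16) -> [21 2 2 10]
Step 5: sold=4 (running total=20) -> [24 2 2 8]
Step 6: sold=4 (running total=24) -> [27 2 2 6]
Step 7: sold=4 (running total=28) -> [30 2 2 4]

Answer: 28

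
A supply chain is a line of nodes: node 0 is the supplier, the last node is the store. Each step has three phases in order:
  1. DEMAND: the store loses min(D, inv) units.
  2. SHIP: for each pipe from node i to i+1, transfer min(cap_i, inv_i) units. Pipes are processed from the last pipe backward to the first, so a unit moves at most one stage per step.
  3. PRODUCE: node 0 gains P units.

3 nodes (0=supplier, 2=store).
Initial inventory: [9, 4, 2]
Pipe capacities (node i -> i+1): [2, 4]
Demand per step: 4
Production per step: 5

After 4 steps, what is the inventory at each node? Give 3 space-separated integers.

Step 1: demand=4,sold=2 ship[1->2]=4 ship[0->1]=2 prod=5 -> inv=[12 2 4]
Step 2: demand=4,sold=4 ship[1->2]=2 ship[0->1]=2 prod=5 -> inv=[15 2 2]
Step 3: demand=4,sold=2 ship[1->2]=2 ship[0->1]=2 prod=5 -> inv=[18 2 2]
Step 4: demand=4,sold=2 ship[1->2]=2 ship[0->1]=2 prod=5 -> inv=[21 2 2]

21 2 2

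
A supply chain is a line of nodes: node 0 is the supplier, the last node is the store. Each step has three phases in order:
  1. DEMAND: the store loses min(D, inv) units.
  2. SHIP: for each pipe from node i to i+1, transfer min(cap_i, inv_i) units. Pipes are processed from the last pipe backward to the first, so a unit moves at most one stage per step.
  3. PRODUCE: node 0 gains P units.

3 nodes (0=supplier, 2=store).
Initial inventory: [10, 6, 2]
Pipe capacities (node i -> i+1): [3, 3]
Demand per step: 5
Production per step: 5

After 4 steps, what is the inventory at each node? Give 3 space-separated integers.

Step 1: demand=5,sold=2 ship[1->2]=3 ship[0->1]=3 prod=5 -> inv=[12 6 3]
Step 2: demand=5,sold=3 ship[1->2]=3 ship[0->1]=3 prod=5 -> inv=[14 6 3]
Step 3: demand=5,sold=3 ship[1->2]=3 ship[0->1]=3 prod=5 -> inv=[16 6 3]
Step 4: demand=5,sold=3 ship[1->2]=3 ship[0->1]=3 prod=5 -> inv=[18 6 3]

18 6 3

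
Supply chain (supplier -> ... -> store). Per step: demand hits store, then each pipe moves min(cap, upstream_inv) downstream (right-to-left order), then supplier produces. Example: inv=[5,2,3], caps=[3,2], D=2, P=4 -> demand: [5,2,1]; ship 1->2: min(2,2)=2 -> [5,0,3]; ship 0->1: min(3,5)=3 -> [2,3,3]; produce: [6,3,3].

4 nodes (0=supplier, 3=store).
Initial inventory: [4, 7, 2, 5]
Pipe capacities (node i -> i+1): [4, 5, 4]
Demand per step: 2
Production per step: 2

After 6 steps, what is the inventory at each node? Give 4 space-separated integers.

Step 1: demand=2,sold=2 ship[2->3]=2 ship[1->2]=5 ship[0->1]=4 prod=2 -> inv=[2 6 5 5]
Step 2: demand=2,sold=2 ship[2->3]=4 ship[1->2]=5 ship[0->1]=2 prod=2 -> inv=[2 3 6 7]
Step 3: demand=2,sold=2 ship[2->3]=4 ship[1->2]=3 ship[0->1]=2 prod=2 -> inv=[2 2 5 9]
Step 4: demand=2,sold=2 ship[2->3]=4 ship[1->2]=2 ship[0->1]=2 prod=2 -> inv=[2 2 3 11]
Step 5: demand=2,sold=2 ship[2->3]=3 ship[1->2]=2 ship[0->1]=2 prod=2 -> inv=[2 2 2 12]
Step 6: demand=2,sold=2 ship[2->3]=2 ship[1->2]=2 ship[0->1]=2 prod=2 -> inv=[2 2 2 12]

2 2 2 12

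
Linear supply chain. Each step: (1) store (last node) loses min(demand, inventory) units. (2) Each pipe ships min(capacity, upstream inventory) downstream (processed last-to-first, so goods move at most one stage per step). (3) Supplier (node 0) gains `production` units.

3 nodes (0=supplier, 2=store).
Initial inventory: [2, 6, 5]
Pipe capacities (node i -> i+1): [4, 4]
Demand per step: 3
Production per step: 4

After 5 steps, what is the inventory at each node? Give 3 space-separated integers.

Step 1: demand=3,sold=3 ship[1->2]=4 ship[0->1]=2 prod=4 -> inv=[4 4 6]
Step 2: demand=3,sold=3 ship[1->2]=4 ship[0->1]=4 prod=4 -> inv=[4 4 7]
Step 3: demand=3,sold=3 ship[1->2]=4 ship[0->1]=4 prod=4 -> inv=[4 4 8]
Step 4: demand=3,sold=3 ship[1->2]=4 ship[0->1]=4 prod=4 -> inv=[4 4 9]
Step 5: demand=3,sold=3 ship[1->2]=4 ship[0->1]=4 prod=4 -> inv=[4 4 10]

4 4 10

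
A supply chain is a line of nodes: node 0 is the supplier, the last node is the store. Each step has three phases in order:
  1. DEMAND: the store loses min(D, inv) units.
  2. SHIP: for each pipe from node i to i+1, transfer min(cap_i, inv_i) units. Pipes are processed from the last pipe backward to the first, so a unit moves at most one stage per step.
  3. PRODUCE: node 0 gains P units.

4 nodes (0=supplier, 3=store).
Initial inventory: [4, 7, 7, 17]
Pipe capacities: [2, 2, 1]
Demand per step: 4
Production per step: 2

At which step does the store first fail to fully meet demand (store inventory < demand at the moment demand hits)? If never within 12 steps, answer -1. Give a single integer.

Step 1: demand=4,sold=4 ship[2->3]=1 ship[1->2]=2 ship[0->1]=2 prod=2 -> [4 7 8 14]
Step 2: demand=4,sold=4 ship[2->3]=1 ship[1->2]=2 ship[0->1]=2 prod=2 -> [4 7 9 11]
Step 3: demand=4,sold=4 ship[2->3]=1 ship[1->2]=2 ship[0->1]=2 prod=2 -> [4 7 10 8]
Step 4: demand=4,sold=4 ship[2->3]=1 ship[1->2]=2 ship[0->1]=2 prod=2 -> [4 7 11 5]
Step 5: demand=4,sold=4 ship[2->3]=1 ship[1->2]=2 ship[0->1]=2 prod=2 -> [4 7 12 2]
Step 6: demand=4,sold=2 ship[2->3]=1 ship[1->2]=2 ship[0->1]=2 prod=2 -> [4 7 13 1]
Step 7: demand=4,sold=1 ship[2->3]=1 ship[1->2]=2 ship[0->1]=2 prod=2 -> [4 7 14 1]
Step 8: demand=4,sold=1 ship[2->3]=1 ship[1->2]=2 ship[0->1]=2 prod=2 -> [4 7 15 1]
Step 9: demand=4,sold=1 ship[2->3]=1 ship[1->2]=2 ship[0->1]=2 prod=2 -> [4 7 16 1]
Step 10: demand=4,sold=1 ship[2->3]=1 ship[1->2]=2 ship[0->1]=2 prod=2 -> [4 7 17 1]
Step 11: demand=4,sold=1 ship[2->3]=1 ship[1->2]=2 ship[0->1]=2 prod=2 -> [4 7 18 1]
Step 12: demand=4,sold=1 ship[2->3]=1 ship[1->2]=2 ship[0->1]=2 prod=2 -> [4 7 19 1]
First stockout at step 6

6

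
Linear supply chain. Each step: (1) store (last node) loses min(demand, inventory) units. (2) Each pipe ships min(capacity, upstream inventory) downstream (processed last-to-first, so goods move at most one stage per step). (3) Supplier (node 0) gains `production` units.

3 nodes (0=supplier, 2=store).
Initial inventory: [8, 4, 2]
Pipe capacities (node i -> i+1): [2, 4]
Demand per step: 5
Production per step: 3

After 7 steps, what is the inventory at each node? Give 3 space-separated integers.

Step 1: demand=5,sold=2 ship[1->2]=4 ship[0->1]=2 prod=3 -> inv=[9 2 4]
Step 2: demand=5,sold=4 ship[1->2]=2 ship[0->1]=2 prod=3 -> inv=[10 2 2]
Step 3: demand=5,sold=2 ship[1->2]=2 ship[0->1]=2 prod=3 -> inv=[11 2 2]
Step 4: demand=5,sold=2 ship[1->2]=2 ship[0->1]=2 prod=3 -> inv=[12 2 2]
Step 5: demand=5,sold=2 ship[1->2]=2 ship[0->1]=2 prod=3 -> inv=[13 2 2]
Step 6: demand=5,sold=2 ship[1->2]=2 ship[0->1]=2 prod=3 -> inv=[14 2 2]
Step 7: demand=5,sold=2 ship[1->2]=2 ship[0->1]=2 prod=3 -> inv=[15 2 2]

15 2 2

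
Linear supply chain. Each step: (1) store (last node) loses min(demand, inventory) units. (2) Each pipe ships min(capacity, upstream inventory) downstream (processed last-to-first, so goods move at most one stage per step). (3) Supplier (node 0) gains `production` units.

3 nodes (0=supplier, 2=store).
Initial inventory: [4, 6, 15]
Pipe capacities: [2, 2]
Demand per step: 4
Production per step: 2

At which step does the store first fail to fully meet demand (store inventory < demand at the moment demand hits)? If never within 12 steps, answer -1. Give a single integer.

Step 1: demand=4,sold=4 ship[1->2]=2 ship[0->1]=2 prod=2 -> [4 6 13]
Step 2: demand=4,sold=4 ship[1->2]=2 ship[0->1]=2 prod=2 -> [4 6 11]
Step 3: demand=4,sold=4 ship[1->2]=2 ship[0->1]=2 prod=2 -> [4 6 9]
Step 4: demand=4,sold=4 ship[1->2]=2 ship[0->1]=2 prod=2 -> [4 6 7]
Step 5: demand=4,sold=4 ship[1->2]=2 ship[0->1]=2 prod=2 -> [4 6 5]
Step 6: demand=4,sold=4 ship[1->2]=2 ship[0->1]=2 prod=2 -> [4 6 3]
Step 7: demand=4,sold=3 ship[1->2]=2 ship[0->1]=2 prod=2 -> [4 6 2]
Step 8: demand=4,sold=2 ship[1->2]=2 ship[0->1]=2 prod=2 -> [4 6 2]
Step 9: demand=4,sold=2 ship[1->2]=2 ship[0->1]=2 prod=2 -> [4 6 2]
Step 10: demand=4,sold=2 ship[1->2]=2 ship[0->1]=2 prod=2 -> [4 6 2]
Step 11: demand=4,sold=2 ship[1->2]=2 ship[0->1]=2 prod=2 -> [4 6 2]
Step 12: demand=4,sold=2 ship[1->2]=2 ship[0->1]=2 prod=2 -> [4 6 2]
First stockout at step 7

7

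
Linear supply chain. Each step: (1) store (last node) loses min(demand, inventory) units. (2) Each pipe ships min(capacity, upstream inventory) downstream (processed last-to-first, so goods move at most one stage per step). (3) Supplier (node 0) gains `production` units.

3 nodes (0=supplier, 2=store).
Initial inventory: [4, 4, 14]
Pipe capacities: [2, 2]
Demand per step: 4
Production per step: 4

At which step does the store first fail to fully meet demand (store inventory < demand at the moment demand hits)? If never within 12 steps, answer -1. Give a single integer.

Step 1: demand=4,sold=4 ship[1->2]=2 ship[0->1]=2 prod=4 -> [6 4 12]
Step 2: demand=4,sold=4 ship[1->2]=2 ship[0->1]=2 prod=4 -> [8 4 10]
Step 3: demand=4,sold=4 ship[1->2]=2 ship[0->1]=2 prod=4 -> [10 4 8]
Step 4: demand=4,sold=4 ship[1->2]=2 ship[0->1]=2 prod=4 -> [12 4 6]
Step 5: demand=4,sold=4 ship[1->2]=2 ship[0->1]=2 prod=4 -> [14 4 4]
Step 6: demand=4,sold=4 ship[1->2]=2 ship[0->1]=2 prod=4 -> [16 4 2]
Step 7: demand=4,sold=2 ship[1->2]=2 ship[0->1]=2 prod=4 -> [18 4 2]
Step 8: demand=4,sold=2 ship[1->2]=2 ship[0->1]=2 prod=4 -> [20 4 2]
Step 9: demand=4,sold=2 ship[1->2]=2 ship[0->1]=2 prod=4 -> [22 4 2]
Step 10: demand=4,sold=2 ship[1->2]=2 ship[0->1]=2 prod=4 -> [24 4 2]
Step 11: demand=4,sold=2 ship[1->2]=2 ship[0->1]=2 prod=4 -> [26 4 2]
Step 12: demand=4,sold=2 ship[1->2]=2 ship[0->1]=2 prod=4 -> [28 4 2]
First stockout at step 7

7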